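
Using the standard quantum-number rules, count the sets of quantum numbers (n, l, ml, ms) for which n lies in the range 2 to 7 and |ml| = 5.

12

Go shell by shell, enumerating (l, ml) with |ml| = 5:
n=6 → 2; n=7 → 4.
Orbitals: 2 + 4 = 6. Including both spin states (ms = ±1/2) gives 2 × 6 = 12 states.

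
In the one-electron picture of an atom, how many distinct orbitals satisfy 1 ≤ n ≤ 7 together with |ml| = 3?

For each n in the range, tally the orbitals obeying |ml| = 3:
n=4 → 2; n=5 → 4; n=6 → 6; n=7 → 8.
Total orbitals: 2 + 4 + 6 + 8 = 20.

20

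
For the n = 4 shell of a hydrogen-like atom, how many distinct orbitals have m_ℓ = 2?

Go through ℓ = 0, …, 3 (the values permitted for n = 4).
Contributions: ℓ=2 → 1; ℓ=3 → 1.
Total orbitals: 1 + 1 = 2.

2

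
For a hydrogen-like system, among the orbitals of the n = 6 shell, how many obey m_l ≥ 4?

For n = 6, l ranges over 0 … 5.
The (l, m_l) pairs meeting m_l ≥ 4 give: l=4 → 1; l=5 → 2.
Total orbitals: 1 + 2 = 3.

3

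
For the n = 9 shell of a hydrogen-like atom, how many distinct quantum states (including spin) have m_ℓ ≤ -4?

The n = 9 shell has ℓ = 0 through 8; check each.
Contributions: ℓ=4 → 1; ℓ=5 → 2; ℓ=6 → 3; ℓ=7 → 4; ℓ=8 → 5.
Orbitals: 1 + 2 + 3 + 4 + 5 = 15. Each orbital carries two spin states, so 15 × 2 = 30 states.

30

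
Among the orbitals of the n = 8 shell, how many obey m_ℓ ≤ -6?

3

Orbitals with m_ℓ ≤ -6, by ℓ: ℓ=6 → 1; ℓ=7 → 2.
Total orbitals: 1 + 2 = 3.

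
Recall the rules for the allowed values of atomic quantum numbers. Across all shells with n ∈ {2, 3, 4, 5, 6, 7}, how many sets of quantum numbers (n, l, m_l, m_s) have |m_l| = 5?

12

Count contributing orbitals for each principal shell:
n=6 → 2; n=7 → 4.
Orbitals: 2 + 4 = 6. Including both spin states (m_s = ±1/2) gives 2 × 6 = 12 states.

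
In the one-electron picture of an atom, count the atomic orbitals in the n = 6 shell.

36

The n = 6 shell contains n² = 6² = 36 orbitals.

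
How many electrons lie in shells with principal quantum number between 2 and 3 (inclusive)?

Shell n has n² orbitals: 2²=4 + 3²=9 = 13 orbitals.
Two spin states per orbital: 2 × 13 = 26 electrons.

26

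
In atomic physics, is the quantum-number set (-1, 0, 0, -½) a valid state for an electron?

Invalid

The principal quantum number must be a positive integer (n ≥ 1), but here n = -1.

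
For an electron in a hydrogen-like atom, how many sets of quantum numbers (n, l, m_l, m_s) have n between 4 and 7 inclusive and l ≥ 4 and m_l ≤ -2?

44

Treat each shell separately and count matching orbitals:
n=5 → 3; n=6 → 7; n=7 → 12.
Orbitals: 3 + 7 + 12 = 22. Including both spin states (m_s = ±1/2) gives 2 × 22 = 44 states.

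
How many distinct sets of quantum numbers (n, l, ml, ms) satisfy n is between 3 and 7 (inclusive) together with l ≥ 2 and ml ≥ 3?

Treat each shell separately and count matching orbitals:
n=4 → 1; n=5 → 3; n=6 → 6; n=7 → 10.
Orbitals: 1 + 3 + 6 + 10 = 20. Including both spin states (ms = ±1/2) gives 2 × 20 = 40 states.

40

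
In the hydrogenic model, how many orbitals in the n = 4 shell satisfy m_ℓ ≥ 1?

6

For n = 4, ℓ ranges over 0 … 3.
Per ℓ-value: ℓ=1 → 1; ℓ=2 → 2; ℓ=3 → 3.
Total orbitals: 1 + 2 + 3 = 6.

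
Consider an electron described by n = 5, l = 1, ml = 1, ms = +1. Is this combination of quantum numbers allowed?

Invalid

The spin quantum number for an electron can only be ms = +1/2 or −1/2; ms = +1 is not one of those.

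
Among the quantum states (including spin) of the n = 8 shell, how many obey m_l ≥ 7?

2

The n = 8 shell has l = 0 through 7; check each.
Contributions: l=7 → 1.
Orbitals: 1. Each orbital carries two spin states, so 1 × 2 = 2 states.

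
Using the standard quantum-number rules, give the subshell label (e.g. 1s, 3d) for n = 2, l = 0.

2s

l = 0 corresponds to the letter 's', so the subshell is 2s.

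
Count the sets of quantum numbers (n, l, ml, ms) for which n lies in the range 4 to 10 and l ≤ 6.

546

Go shell by shell, enumerating (l, ml) with l ≤ 6:
n=4 → 16; n=5 → 25; n=6 → 36; n=7 → 49; n=8 → 49; n=9 → 49; n=10 → 49.
Orbitals: 16 + 25 + 36 + 49 + 49 + 49 + 49 = 273. Including both spin states (ms = ±1/2) gives 2 × 273 = 546 states.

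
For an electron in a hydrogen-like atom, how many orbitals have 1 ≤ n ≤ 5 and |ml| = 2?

Count contributing orbitals for each principal shell:
n=3 → 2; n=4 → 4; n=5 → 6.
Total orbitals: 2 + 4 + 6 = 12.

12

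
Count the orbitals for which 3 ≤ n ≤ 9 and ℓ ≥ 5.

130

Treat each shell separately and count matching orbitals:
n=6 → 11; n=7 → 24; n=8 → 39; n=9 → 56.
Total orbitals: 11 + 24 + 39 + 56 = 130.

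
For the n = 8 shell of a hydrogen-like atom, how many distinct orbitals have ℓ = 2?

Go through ℓ = 0, …, 7 (the values permitted for n = 8).
Per ℓ-value: ℓ=2 → 5.
Total orbitals: 5.

5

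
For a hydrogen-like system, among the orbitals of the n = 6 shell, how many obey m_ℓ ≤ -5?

For n = 6, ℓ ranges over 0 … 5.
Orbitals with m_ℓ ≤ -5, by ℓ: ℓ=5 → 1.
Total orbitals: 1.

1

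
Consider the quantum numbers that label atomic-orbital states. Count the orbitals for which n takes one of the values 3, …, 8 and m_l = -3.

Work shell by shell — for each n, count the (l, m_l) pairs that satisfy m_l = -3:
n=4 → 1; n=5 → 2; n=6 → 3; n=7 → 4; n=8 → 5.
Total orbitals: 1 + 2 + 3 + 4 + 5 = 15.

15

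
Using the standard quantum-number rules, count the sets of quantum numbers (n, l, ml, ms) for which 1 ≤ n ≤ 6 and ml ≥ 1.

70

Count contributing orbitals for each principal shell:
n=2 → 1; n=3 → 3; n=4 → 6; n=5 → 10; n=6 → 15.
Orbitals: 1 + 3 + 6 + 10 + 15 = 35. Including both spin states (ms = ±1/2) gives 2 × 35 = 70 states.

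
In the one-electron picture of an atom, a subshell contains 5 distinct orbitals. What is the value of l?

2l+1 = 5 gives l = 2.

l = 2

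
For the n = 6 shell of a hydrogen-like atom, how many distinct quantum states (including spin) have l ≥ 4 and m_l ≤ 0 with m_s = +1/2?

Go through l = 0, …, 5 (the values permitted for n = 6).
Orbitals with l ≥ 4 and m_l ≤ 0, by l: l=4 → 5; l=5 → 6.
Orbitals: 5 + 6 = 11. With m_s fixed to a single value there is one state per orbital, giving 11 states.

11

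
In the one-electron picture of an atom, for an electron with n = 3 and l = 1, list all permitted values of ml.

ml takes every integer from −l to +l. With l = 1 that gives the 3 values -1, 0, 1.

-1, 0, 1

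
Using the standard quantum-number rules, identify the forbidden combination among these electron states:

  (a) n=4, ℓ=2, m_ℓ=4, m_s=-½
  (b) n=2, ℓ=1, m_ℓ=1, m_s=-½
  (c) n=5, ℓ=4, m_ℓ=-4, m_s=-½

(a) has |m_ℓ| = 4 > ℓ = 2, violating −ℓ ≤ m_ℓ ≤ ℓ.
The remaining sets (b), (c) satisfy all four rules.

(a)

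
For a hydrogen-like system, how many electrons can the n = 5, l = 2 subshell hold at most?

A subshell with l = 2 has 2l+1 = 5 orbitals, each holding 2 electrons (spin ±1/2), so 5 × 2 = 10.

10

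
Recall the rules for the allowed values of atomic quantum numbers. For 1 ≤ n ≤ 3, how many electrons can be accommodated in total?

Total orbitals = 1² + 2² + 3² = 14. Doubling for spin gives 28 electrons.

28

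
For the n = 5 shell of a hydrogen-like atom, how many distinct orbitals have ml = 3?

The n = 5 shell has l = 0 through 4; check each.
Per l-value: l=3 → 1; l=4 → 1.
Total orbitals: 1 + 1 = 2.

2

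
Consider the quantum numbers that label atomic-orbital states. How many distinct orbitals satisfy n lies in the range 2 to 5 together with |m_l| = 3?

Treat each shell separately and count matching orbitals:
n=4 → 2; n=5 → 4.
Total orbitals: 2 + 4 = 6.

6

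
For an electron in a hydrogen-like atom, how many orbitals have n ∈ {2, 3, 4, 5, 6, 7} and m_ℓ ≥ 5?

4

Go shell by shell, enumerating (ℓ, m_ℓ) with m_ℓ ≥ 5:
n=6 → 1; n=7 → 3.
Total orbitals: 1 + 3 = 4.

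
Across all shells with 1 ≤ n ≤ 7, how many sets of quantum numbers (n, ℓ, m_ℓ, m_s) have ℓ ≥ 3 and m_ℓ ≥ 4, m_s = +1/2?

Treat each shell separately and count matching orbitals:
n=5 → 1; n=6 → 3; n=7 → 6.
Orbitals: 1 + 3 + 6 = 10. With m_s fixed to +1/2 there is one state per orbital, so 10 states.

10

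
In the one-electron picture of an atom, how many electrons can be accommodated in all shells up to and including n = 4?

60

Total orbitals = 1² + 2² + 3² + 4² = 30. Doubling for spin gives 60 electrons.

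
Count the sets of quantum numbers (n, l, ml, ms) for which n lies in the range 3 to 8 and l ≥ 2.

For each n in the range, tally the orbitals obeying l ≥ 2:
n=3 → 5; n=4 → 12; n=5 → 21; n=6 → 32; n=7 → 45; n=8 → 60.
Orbitals: 5 + 12 + 21 + 32 + 45 + 60 = 175. Including both spin states (ms = ±1/2) gives 2 × 175 = 350 states.

350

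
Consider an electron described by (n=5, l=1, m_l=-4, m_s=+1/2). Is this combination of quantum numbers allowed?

The magnetic quantum number must satisfy −l ≤ m_l ≤ l. With l = 1, m_l can only be -1, 0, 1, so m_l = -4 is forbidden.

Not allowed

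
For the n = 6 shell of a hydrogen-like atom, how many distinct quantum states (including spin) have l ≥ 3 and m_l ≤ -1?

24

Per l-value: l=3 → 3; l=4 → 4; l=5 → 5.
Orbitals: 3 + 4 + 5 = 12. Each orbital carries two spin states, so 12 × 2 = 24 states.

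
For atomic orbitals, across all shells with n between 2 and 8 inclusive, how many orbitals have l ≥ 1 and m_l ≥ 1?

84

Count contributing orbitals for each principal shell:
n=2 → 1; n=3 → 3; n=4 → 6; n=5 → 10; n=6 → 15; n=7 → 21; n=8 → 28.
Total orbitals: 1 + 3 + 6 + 10 + 15 + 21 + 28 = 84.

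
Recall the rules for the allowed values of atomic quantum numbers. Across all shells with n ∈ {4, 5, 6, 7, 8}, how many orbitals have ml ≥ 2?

55

For each n in the range, tally the orbitals obeying ml ≥ 2:
n=4 → 3; n=5 → 6; n=6 → 10; n=7 → 15; n=8 → 21.
Total orbitals: 3 + 6 + 10 + 15 + 21 = 55.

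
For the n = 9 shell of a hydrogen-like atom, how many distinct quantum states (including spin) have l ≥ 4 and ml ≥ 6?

Per l-value: l=6 → 1; l=7 → 2; l=8 → 3.
Orbitals: 1 + 2 + 3 = 6. Each orbital carries two spin states, so 6 × 2 = 12 states.

12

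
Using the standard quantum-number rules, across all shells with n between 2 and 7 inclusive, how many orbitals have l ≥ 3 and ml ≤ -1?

40

For each n in the range, tally the orbitals obeying l ≥ 3 and ml ≤ -1:
n=4 → 3; n=5 → 7; n=6 → 12; n=7 → 18.
Total orbitals: 3 + 7 + 12 + 18 = 40.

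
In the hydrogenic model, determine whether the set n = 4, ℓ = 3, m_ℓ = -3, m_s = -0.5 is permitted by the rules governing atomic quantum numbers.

Valid

n = 4 is a positive integer. ℓ = 3 satisfies 0 ≤ ℓ ≤ n−1 = 3. m_ℓ = -3 lies in the range −ℓ … +ℓ (here −3 … 3). m_s = -1/2 is one of ±1/2.
All four constraints are satisfied.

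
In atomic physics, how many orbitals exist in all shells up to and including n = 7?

140

Total orbitals = 1² + 2² + 3² + 4² + 5² + 6² + 7² = 140.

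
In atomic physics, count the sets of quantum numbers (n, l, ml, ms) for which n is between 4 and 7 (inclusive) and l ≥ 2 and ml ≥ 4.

20

Treat each shell separately and count matching orbitals:
n=5 → 1; n=6 → 3; n=7 → 6.
Orbitals: 1 + 3 + 6 = 10. Including both spin states (ms = ±1/2) gives 2 × 10 = 20 states.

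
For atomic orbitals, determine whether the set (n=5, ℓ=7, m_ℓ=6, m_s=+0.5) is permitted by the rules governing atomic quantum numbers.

The orbital quantum number must satisfy 0 ≤ ℓ ≤ n−1. With n = 5 the allowed ℓ values are 0, 1, 2, 3, 4, so ℓ = 7 is out of range.

Not allowed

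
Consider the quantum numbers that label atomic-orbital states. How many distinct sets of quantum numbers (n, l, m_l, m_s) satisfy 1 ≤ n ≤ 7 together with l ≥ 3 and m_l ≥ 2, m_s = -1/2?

Work shell by shell — for each n, count the (l, m_l) pairs that satisfy l ≥ 3 and m_l ≥ 2:
n=4 → 2; n=5 → 5; n=6 → 9; n=7 → 14.
Orbitals: 2 + 5 + 9 + 14 = 30. With m_s fixed to -1/2 there is one state per orbital, so 30 states.

30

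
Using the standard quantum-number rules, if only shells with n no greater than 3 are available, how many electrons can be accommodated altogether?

Total orbitals = 1² + 2² + 3² = 14. Doubling for spin gives 28 electrons.

28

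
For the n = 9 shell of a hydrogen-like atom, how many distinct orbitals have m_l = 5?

The n = 9 shell has l = 0 through 8; check each.
Orbitals with m_l = 5, by l: l=5 → 1; l=6 → 1; l=7 → 1; l=8 → 1.
Total orbitals: 1 + 1 + 1 + 1 = 4.

4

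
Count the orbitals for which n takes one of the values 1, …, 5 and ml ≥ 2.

Count contributing orbitals for each principal shell:
n=3 → 1; n=4 → 3; n=5 → 6.
Total orbitals: 1 + 3 + 6 = 10.

10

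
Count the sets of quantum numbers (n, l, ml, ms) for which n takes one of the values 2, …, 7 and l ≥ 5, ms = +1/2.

35

Work shell by shell — for each n, count the (l, ml) pairs that satisfy l ≥ 5:
n=6 → 11; n=7 → 24.
Orbitals: 11 + 24 = 35. With ms fixed to +1/2 there is one state per orbital, so 35 states.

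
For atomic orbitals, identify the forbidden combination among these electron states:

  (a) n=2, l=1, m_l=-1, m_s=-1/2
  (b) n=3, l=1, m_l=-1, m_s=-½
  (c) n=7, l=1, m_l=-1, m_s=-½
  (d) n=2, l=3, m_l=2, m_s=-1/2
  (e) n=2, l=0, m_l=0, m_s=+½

(d)

(d) has l = 3 ≥ n = 2, violating 0 ≤ l ≤ n−1.
The remaining sets (a), (b), (c), (e) satisfy all four rules.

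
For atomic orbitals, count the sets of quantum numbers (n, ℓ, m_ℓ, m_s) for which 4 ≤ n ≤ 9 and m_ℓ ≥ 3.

112

Count contributing orbitals for each principal shell:
n=4 → 1; n=5 → 3; n=6 → 6; n=7 → 10; n=8 → 15; n=9 → 21.
Orbitals: 1 + 3 + 6 + 10 + 15 + 21 = 56. Including both spin states (m_s = ±1/2) gives 2 × 56 = 112 states.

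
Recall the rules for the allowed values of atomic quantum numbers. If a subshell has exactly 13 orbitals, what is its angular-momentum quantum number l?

l = 6 (i)

2l+1 = 13 gives l = 6.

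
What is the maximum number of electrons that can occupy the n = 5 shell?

50

A shell holds 2n² electrons: 2 × 5² = 2 × 25 = 50.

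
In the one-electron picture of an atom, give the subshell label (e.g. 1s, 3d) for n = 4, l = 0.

l = 0 corresponds to the letter 's', so the subshell is 4s.

4s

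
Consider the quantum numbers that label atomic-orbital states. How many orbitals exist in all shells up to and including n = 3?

14

Total orbitals = 1² + 2² + 3² = 14.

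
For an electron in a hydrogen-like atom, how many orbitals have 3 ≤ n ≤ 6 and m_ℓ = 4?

3

Go shell by shell, enumerating (ℓ, m_ℓ) with m_ℓ = 4:
n=5 → 1; n=6 → 2.
Total orbitals: 1 + 2 = 3.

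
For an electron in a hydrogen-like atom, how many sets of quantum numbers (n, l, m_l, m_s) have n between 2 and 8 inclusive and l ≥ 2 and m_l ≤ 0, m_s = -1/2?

98

Per-shell orbital counts meeting the constraint:
n=3 → 3; n=4 → 7; n=5 → 12; n=6 → 18; n=7 → 25; n=8 → 33.
Orbitals: 3 + 7 + 12 + 18 + 25 + 33 = 98. With m_s fixed to -1/2 there is one state per orbital, so 98 states.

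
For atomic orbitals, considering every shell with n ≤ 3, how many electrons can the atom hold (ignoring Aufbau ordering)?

28

Total orbitals = 1² + 2² + 3² = 14. Doubling for spin gives 28 electrons.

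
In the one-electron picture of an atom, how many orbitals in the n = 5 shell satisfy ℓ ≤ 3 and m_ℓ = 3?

1

Per ℓ-value: ℓ=3 → 1.
Total orbitals: 1.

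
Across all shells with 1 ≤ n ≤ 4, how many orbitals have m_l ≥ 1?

10

Per-shell orbital counts meeting the constraint:
n=2 → 1; n=3 → 3; n=4 → 6.
Total orbitals: 1 + 3 + 6 = 10.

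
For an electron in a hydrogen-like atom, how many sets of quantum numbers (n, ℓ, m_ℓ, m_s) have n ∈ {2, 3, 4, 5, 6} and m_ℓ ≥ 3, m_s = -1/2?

10

For each n in the range, tally the orbitals obeying m_ℓ ≥ 3:
n=4 → 1; n=5 → 3; n=6 → 6.
Orbitals: 1 + 3 + 6 = 10. With m_s fixed to -1/2 there is one state per orbital, so 10 states.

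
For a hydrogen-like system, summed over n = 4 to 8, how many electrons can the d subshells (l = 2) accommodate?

A d subshell (l = 2) exists for every n ≥ 3, so shells n = 4, 5, 6, 7, 8 each contribute one — 5 subshells.
Since each d subshell holds 2(2·2+1) = 10 electrons, the total is 5 × 10 = 50.

50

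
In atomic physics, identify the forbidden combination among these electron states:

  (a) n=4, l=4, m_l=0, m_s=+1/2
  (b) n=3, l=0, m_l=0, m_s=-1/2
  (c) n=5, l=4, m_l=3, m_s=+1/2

(a) has l = 4 ≥ n = 4, violating 0 ≤ l ≤ n−1.
The remaining sets (b), (c) satisfy all four rules.

(a)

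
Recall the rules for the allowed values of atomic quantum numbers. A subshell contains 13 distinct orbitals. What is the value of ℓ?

ℓ = 6 (i)

2ℓ+1 = 13 gives ℓ = 6.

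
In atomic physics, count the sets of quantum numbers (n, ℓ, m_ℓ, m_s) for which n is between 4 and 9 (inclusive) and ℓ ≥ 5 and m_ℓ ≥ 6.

Go shell by shell, enumerating (ℓ, m_ℓ) with ℓ ≥ 5 and m_ℓ ≥ 6:
n=7 → 1; n=8 → 3; n=9 → 6.
Orbitals: 1 + 3 + 6 = 10. Including both spin states (m_s = ±1/2) gives 2 × 10 = 20 states.

20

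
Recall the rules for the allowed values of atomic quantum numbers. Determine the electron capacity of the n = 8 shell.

128

A shell holds 2n² electrons: 2 × 8² = 2 × 64 = 128.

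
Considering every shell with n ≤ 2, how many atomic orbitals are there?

5

Total orbitals = 1² + 2² = 5.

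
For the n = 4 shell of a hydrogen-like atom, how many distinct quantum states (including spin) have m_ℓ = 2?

The (ℓ, m_ℓ) pairs meeting m_ℓ = 2 give: ℓ=2 → 1; ℓ=3 → 1.
Orbitals: 1 + 1 = 2. Each orbital carries two spin states, so 2 × 2 = 4 states.

4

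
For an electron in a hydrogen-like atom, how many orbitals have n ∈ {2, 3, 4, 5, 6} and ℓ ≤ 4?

79

Treat each shell separately and count matching orbitals:
n=2 → 4; n=3 → 9; n=4 → 16; n=5 → 25; n=6 → 25.
Total orbitals: 4 + 9 + 16 + 25 + 25 = 79.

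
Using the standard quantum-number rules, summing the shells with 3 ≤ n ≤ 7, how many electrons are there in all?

Shell n has n² orbitals: 3²=9 + 4²=16 + 5²=25 + 6²=36 + 7²=49 = 135 orbitals.
Two spin states per orbital: 2 × 135 = 270 electrons.

270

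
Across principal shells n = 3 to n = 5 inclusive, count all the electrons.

100

Shell n has n² orbitals: 3²=9 + 4²=16 + 5²=25 = 50 orbitals.
Two spin states per orbital: 2 × 50 = 100 electrons.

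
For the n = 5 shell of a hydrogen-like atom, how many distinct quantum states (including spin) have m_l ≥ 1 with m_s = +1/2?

For n = 5, l ranges over 0 … 4.
Per l-value: l=1 → 1; l=2 → 2; l=3 → 3; l=4 → 4.
Orbitals: 1 + 2 + 3 + 4 = 10. With m_s fixed to a single value there is one state per orbital, giving 10 states.

10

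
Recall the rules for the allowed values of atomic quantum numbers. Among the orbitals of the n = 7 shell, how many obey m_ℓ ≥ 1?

For n = 7, ℓ ranges over 0 … 6.
The (ℓ, m_ℓ) pairs meeting m_ℓ ≥ 1 give: ℓ=1 → 1; ℓ=2 → 2; ℓ=3 → 3; ℓ=4 → 4; ℓ=5 → 5; ℓ=6 → 6.
Total orbitals: 1 + 2 + 3 + 4 + 5 + 6 = 21.

21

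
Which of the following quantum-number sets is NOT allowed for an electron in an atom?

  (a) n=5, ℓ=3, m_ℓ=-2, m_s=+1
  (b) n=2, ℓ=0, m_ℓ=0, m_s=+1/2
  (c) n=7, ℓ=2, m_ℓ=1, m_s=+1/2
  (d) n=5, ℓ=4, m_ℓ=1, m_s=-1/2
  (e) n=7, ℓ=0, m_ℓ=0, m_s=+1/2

(a) has m_s = +1, but an electron's spin must be ±1/2.
The remaining sets (b), (c), (d), (e) satisfy all four rules.

(a)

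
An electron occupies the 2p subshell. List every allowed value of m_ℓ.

The 2p subshell has ℓ = 1, and m_ℓ takes every integer from −ℓ to +ℓ. With ℓ = 1 that gives the 3 values -1, 0, 1.

-1, 0, 1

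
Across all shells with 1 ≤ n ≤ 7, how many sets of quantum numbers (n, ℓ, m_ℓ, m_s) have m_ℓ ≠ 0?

Per-shell orbital counts meeting the constraint:
n=2 → 2; n=3 → 6; n=4 → 12; n=5 → 20; n=6 → 30; n=7 → 42.
Orbitals: 2 + 6 + 12 + 20 + 30 + 42 = 112. Including both spin states (m_s = ±1/2) gives 2 × 112 = 224 states.

224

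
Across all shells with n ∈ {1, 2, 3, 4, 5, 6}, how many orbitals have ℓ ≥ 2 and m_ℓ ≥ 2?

Go shell by shell, enumerating (ℓ, m_ℓ) with ℓ ≥ 2 and m_ℓ ≥ 2:
n=3 → 1; n=4 → 3; n=5 → 6; n=6 → 10.
Total orbitals: 1 + 3 + 6 + 10 = 20.

20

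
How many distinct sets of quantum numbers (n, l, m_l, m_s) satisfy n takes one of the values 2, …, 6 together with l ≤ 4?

For each n in the range, tally the orbitals obeying l ≤ 4:
n=2 → 4; n=3 → 9; n=4 → 16; n=5 → 25; n=6 → 25.
Orbitals: 4 + 9 + 16 + 25 + 25 = 79. Including both spin states (m_s = ±1/2) gives 2 × 79 = 158 states.

158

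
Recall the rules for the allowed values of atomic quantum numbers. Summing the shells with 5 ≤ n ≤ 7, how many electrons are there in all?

Shell n has n² orbitals: 5²=25 + 6²=36 + 7²=49 = 110 orbitals.
Two spin states per orbital: 2 × 110 = 220 electrons.

220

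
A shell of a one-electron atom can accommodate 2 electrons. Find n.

n = 1

2n² = 2 ⇒ n² = 1 ⇒ n = 1.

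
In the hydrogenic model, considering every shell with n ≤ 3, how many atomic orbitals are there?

Total orbitals = 1² + 2² + 3² = 14.

14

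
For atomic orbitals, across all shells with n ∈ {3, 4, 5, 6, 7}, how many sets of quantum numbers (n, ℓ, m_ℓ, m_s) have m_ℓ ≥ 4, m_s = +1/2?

Per-shell orbital counts meeting the constraint:
n=5 → 1; n=6 → 3; n=7 → 6.
Orbitals: 1 + 3 + 6 = 10. With m_s fixed to +1/2 there is one state per orbital, so 10 states.

10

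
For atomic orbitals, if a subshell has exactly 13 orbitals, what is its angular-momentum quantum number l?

l = 6

2l+1 = 13 gives l = 6.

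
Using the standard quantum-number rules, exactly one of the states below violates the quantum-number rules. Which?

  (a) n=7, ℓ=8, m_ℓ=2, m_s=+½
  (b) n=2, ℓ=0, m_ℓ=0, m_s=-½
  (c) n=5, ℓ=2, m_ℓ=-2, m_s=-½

(a) has ℓ = 8 ≥ n = 7, violating 0 ≤ ℓ ≤ n−1.
The remaining sets (b), (c) satisfy all four rules.

(a)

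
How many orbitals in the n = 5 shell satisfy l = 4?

9

Per l-value: l=4 → 9.
Total orbitals: 9.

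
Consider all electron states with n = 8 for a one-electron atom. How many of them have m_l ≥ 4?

For n = 8, l ranges over 0 … 7.
Contributions: l=4 → 1; l=5 → 2; l=6 → 3; l=7 → 4.
Orbitals: 1 + 2 + 3 + 4 = 10. Each orbital carries two spin states, so 10 × 2 = 20 states.

20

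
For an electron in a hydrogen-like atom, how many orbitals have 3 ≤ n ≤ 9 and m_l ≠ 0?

Treat each shell separately and count matching orbitals:
n=3 → 6; n=4 → 12; n=5 → 20; n=6 → 30; n=7 → 42; n=8 → 56; n=9 → 72.
Total orbitals: 6 + 12 + 20 + 30 + 42 + 56 + 72 = 238.

238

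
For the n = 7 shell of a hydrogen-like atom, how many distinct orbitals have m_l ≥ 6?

1

The n = 7 shell has l = 0 through 6; check each.
Contributions: l=6 → 1.
Total orbitals: 1.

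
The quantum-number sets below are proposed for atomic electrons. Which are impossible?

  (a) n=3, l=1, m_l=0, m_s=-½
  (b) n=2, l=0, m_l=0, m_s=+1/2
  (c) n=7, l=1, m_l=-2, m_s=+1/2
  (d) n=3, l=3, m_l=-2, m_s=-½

(c) and (d)

(c) has |m_l| = 2 > l = 1, violating −l ≤ m_l ≤ l.
(d) has l = 3 ≥ n = 3, violating 0 ≤ l ≤ n−1.
The remaining sets (a), (b) satisfy all four rules.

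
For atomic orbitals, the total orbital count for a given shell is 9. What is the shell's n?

n = 3

n² = 9 ⇒ n = 3.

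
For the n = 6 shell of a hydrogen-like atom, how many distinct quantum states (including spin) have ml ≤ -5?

With n = 6 the allowed l are 0, 1, …, 5.
Contributions: l=5 → 1.
Orbitals: 1. Each orbital carries two spin states, so 1 × 2 = 2 states.

2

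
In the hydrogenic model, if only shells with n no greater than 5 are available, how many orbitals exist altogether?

Total orbitals = 1² + 2² + 3² + 4² + 5² = 55.

55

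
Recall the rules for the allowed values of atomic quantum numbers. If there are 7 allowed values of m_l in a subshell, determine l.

l = 3

m_l ranges over 2l+1 integers, so 2l+1 = 7 ⇒ l = 3.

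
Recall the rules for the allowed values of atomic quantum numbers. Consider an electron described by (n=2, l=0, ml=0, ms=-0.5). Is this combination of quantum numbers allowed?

Allowed

n = 2 is a positive integer. l = 0 satisfies 0 ≤ l ≤ n−1 = 1. ml = 0 lies in the range −l … +l (here 0). ms = -1/2 is one of ±1/2.
All four constraints are satisfied.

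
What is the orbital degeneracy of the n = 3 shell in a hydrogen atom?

9

The n = 3 shell contains n² = 3² = 9 orbitals.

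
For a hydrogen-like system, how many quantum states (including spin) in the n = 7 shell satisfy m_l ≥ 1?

For n = 7, l ranges over 0 … 6.
Per l-value: l=1 → 1; l=2 → 2; l=3 → 3; l=4 → 4; l=5 → 5; l=6 → 6.
Orbitals: 1 + 2 + 3 + 4 + 5 + 6 = 21. Each orbital carries two spin states, so 21 × 2 = 42 states.

42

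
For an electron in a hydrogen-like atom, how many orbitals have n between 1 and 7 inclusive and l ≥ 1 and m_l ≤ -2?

Count contributing orbitals for each principal shell:
n=3 → 1; n=4 → 3; n=5 → 6; n=6 → 10; n=7 → 15.
Total orbitals: 1 + 3 + 6 + 10 + 15 = 35.

35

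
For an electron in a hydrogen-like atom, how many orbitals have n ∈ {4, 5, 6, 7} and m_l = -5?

3

Work shell by shell — for each n, count the (l, m_l) pairs that satisfy m_l = -5:
n=6 → 1; n=7 → 2.
Total orbitals: 1 + 2 = 3.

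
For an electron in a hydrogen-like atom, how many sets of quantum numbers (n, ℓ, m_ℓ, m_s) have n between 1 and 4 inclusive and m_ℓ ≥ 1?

20

Per-shell orbital counts meeting the constraint:
n=2 → 1; n=3 → 3; n=4 → 6.
Orbitals: 1 + 3 + 6 = 10. Including both spin states (m_s = ±1/2) gives 2 × 10 = 20 states.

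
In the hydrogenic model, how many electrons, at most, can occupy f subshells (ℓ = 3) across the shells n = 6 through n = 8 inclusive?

An f subshell (ℓ = 3) exists for every n ≥ 4, so shells n = 6, 7, 8 each contribute one — 3 subshells.
Since each f subshell holds 2(2·3+1) = 14 electrons, the total is 3 × 14 = 42.

42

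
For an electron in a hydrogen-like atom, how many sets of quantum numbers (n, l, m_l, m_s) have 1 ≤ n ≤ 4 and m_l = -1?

12

For each n in the range, tally the orbitals obeying m_l = -1:
n=2 → 1; n=3 → 2; n=4 → 3.
Orbitals: 1 + 2 + 3 = 6. Including both spin states (m_s = ±1/2) gives 2 × 6 = 12 states.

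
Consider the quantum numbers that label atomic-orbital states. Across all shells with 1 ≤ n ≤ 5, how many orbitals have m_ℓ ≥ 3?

4

Go shell by shell, enumerating (ℓ, m_ℓ) with m_ℓ ≥ 3:
n=4 → 1; n=5 → 3.
Total orbitals: 1 + 3 = 4.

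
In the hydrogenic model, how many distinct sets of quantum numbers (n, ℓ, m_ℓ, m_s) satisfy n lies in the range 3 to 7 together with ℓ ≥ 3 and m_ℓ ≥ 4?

20

Go shell by shell, enumerating (ℓ, m_ℓ) with ℓ ≥ 3 and m_ℓ ≥ 4:
n=5 → 1; n=6 → 3; n=7 → 6.
Orbitals: 1 + 3 + 6 = 10. Including both spin states (m_s = ±1/2) gives 2 × 10 = 20 states.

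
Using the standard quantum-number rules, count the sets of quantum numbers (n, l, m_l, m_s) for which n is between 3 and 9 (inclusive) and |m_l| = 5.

40

Count contributing orbitals for each principal shell:
n=6 → 2; n=7 → 4; n=8 → 6; n=9 → 8.
Orbitals: 2 + 4 + 6 + 8 = 20. Including both spin states (m_s = ±1/2) gives 2 × 20 = 40 states.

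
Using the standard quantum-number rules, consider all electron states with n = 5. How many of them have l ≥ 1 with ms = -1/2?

For n = 5, l ranges over 0 … 4.
The (l, ml) pairs meeting l ≥ 1 give: l=1 → 3; l=2 → 5; l=3 → 7; l=4 → 9.
Orbitals: 3 + 5 + 7 + 9 = 24. With ms fixed to a single value there is one state per orbital, giving 24 states.

24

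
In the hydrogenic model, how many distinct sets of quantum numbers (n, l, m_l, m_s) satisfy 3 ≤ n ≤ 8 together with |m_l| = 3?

60

Treat each shell separately and count matching orbitals:
n=4 → 2; n=5 → 4; n=6 → 6; n=7 → 8; n=8 → 10.
Orbitals: 2 + 4 + 6 + 8 + 10 = 30. Including both spin states (m_s = ±1/2) gives 2 × 30 = 60 states.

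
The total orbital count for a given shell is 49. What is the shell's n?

n = 7

n² = 49 ⇒ n = 7.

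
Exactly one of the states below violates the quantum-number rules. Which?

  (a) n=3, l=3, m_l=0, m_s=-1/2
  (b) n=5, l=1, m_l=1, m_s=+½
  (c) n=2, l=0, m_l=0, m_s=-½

(a) has l = 3 ≥ n = 3, violating 0 ≤ l ≤ n−1.
The remaining sets (b), (c) satisfy all four rules.

(a)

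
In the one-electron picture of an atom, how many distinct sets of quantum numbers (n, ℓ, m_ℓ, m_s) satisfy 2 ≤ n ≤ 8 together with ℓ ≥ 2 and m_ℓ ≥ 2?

For each n in the range, tally the orbitals obeying ℓ ≥ 2 and m_ℓ ≥ 2:
n=3 → 1; n=4 → 3; n=5 → 6; n=6 → 10; n=7 → 15; n=8 → 21.
Orbitals: 1 + 3 + 6 + 10 + 15 + 21 = 56. Including both spin states (m_s = ±1/2) gives 2 × 56 = 112 states.

112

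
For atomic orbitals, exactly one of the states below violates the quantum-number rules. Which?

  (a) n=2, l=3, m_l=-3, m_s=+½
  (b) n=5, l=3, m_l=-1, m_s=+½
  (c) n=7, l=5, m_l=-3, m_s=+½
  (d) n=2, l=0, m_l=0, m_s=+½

(a)

(a) has l = 3 ≥ n = 2, violating 0 ≤ l ≤ n−1.
The remaining sets (b), (c), (d) satisfy all four rules.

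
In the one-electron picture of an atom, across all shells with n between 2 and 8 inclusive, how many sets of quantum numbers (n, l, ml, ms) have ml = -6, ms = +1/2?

Count contributing orbitals for each principal shell:
n=7 → 1; n=8 → 2.
Orbitals: 1 + 2 = 3. With ms fixed to +1/2 there is one state per orbital, so 3 states.

3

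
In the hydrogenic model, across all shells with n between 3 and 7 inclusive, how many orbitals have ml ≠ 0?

Work shell by shell — for each n, count the (l, ml) pairs that satisfy ml ≠ 0:
n=3 → 6; n=4 → 12; n=5 → 20; n=6 → 30; n=7 → 42.
Total orbitals: 6 + 12 + 20 + 30 + 42 = 110.

110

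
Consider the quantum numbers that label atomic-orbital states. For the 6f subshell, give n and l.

n = 6, l = 3

The leading integer gives n = 6; the letter 'f' means l = 3.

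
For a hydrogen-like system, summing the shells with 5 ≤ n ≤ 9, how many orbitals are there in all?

255

Shell n has n² orbitals: 5²=25 + 6²=36 + 7²=49 + 8²=64 + 9²=81 = 255 orbitals.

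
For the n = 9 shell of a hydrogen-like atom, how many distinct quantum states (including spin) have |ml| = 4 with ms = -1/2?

The (l, ml) pairs meeting |ml| = 4 give: l=4 → 2; l=5 → 2; l=6 → 2; l=7 → 2; l=8 → 2.
Orbitals: 2 + 2 + 2 + 2 + 2 = 10. With ms fixed to a single value there is one state per orbital, giving 10 states.

10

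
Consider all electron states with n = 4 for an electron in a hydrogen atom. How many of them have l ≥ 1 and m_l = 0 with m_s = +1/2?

With n = 4 the allowed l are 0, 1, …, 3.
Orbitals with l ≥ 1 and m_l = 0, by l: l=1 → 1; l=2 → 1; l=3 → 1.
Orbitals: 1 + 1 + 1 = 3. With m_s fixed to a single value there is one state per orbital, giving 3 states.

3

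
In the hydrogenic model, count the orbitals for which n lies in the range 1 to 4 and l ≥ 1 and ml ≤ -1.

10

Work shell by shell — for each n, count the (l, ml) pairs that satisfy l ≥ 1 and ml ≤ -1:
n=2 → 1; n=3 → 3; n=4 → 6.
Total orbitals: 1 + 3 + 6 = 10.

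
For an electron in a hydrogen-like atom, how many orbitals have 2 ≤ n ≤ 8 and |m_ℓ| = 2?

Count contributing orbitals for each principal shell:
n=3 → 2; n=4 → 4; n=5 → 6; n=6 → 8; n=7 → 10; n=8 → 12.
Total orbitals: 2 + 4 + 6 + 8 + 10 + 12 = 42.

42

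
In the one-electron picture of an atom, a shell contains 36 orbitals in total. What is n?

n = 6

n² = 36 ⇒ n = 6.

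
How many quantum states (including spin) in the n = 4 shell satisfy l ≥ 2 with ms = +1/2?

12

Go through l = 0, …, 3 (the values permitted for n = 4).
Per l-value: l=2 → 5; l=3 → 7.
Orbitals: 5 + 7 = 12. With ms fixed to a single value there is one state per orbital, giving 12 states.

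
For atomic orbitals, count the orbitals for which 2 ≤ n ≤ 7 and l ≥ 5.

Per-shell orbital counts meeting the constraint:
n=6 → 11; n=7 → 24.
Total orbitals: 11 + 24 = 35.

35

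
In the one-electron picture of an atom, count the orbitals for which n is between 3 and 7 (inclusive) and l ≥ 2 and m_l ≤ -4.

10

Work shell by shell — for each n, count the (l, m_l) pairs that satisfy l ≥ 2 and m_l ≤ -4:
n=5 → 1; n=6 → 3; n=7 → 6.
Total orbitals: 1 + 3 + 6 = 10.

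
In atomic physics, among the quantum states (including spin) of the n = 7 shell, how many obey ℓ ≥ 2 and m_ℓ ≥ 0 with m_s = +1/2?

With n = 7 the allowed ℓ are 0, 1, …, 6.
Contributions: ℓ=2 → 3; ℓ=3 → 4; ℓ=4 → 5; ℓ=5 → 6; ℓ=6 → 7.
Orbitals: 3 + 4 + 5 + 6 + 7 = 25. With m_s fixed to a single value there is one state per orbital, giving 25 states.

25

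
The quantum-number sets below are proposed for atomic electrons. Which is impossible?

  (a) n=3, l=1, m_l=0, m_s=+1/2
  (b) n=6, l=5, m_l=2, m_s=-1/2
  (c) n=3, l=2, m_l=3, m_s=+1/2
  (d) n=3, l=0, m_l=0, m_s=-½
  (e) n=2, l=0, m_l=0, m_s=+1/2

(c) has |m_l| = 3 > l = 2, violating −l ≤ m_l ≤ l.
The remaining sets (a), (b), (d), (e) satisfy all four rules.

(c)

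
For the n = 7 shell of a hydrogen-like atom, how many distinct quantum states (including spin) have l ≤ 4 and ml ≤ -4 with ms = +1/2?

1

For n = 7, l ranges over 0 … 6.
Orbitals with l ≤ 4 and ml ≤ -4, by l: l=4 → 1.
Orbitals: 1. With ms fixed to a single value there is one state per orbital, giving 1 state.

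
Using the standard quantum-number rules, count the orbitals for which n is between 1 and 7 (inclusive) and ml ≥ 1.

Treat each shell separately and count matching orbitals:
n=2 → 1; n=3 → 3; n=4 → 6; n=5 → 10; n=6 → 15; n=7 → 21.
Total orbitals: 1 + 3 + 6 + 10 + 15 + 21 = 56.

56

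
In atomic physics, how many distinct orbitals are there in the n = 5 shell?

The n = 5 shell contains n² = 5² = 25 orbitals.

25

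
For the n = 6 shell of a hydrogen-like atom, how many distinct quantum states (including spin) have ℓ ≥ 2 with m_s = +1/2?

Go through ℓ = 0, …, 5 (the values permitted for n = 6).
The (ℓ, m_ℓ) pairs meeting ℓ ≥ 2 give: ℓ=2 → 5; ℓ=3 → 7; ℓ=4 → 9; ℓ=5 → 11.
Orbitals: 5 + 7 + 9 + 11 = 32. With m_s fixed to a single value there is one state per orbital, giving 32 states.

32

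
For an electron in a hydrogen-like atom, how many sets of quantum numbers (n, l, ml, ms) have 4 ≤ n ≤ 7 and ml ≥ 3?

Go shell by shell, enumerating (l, ml) with ml ≥ 3:
n=4 → 1; n=5 → 3; n=6 → 6; n=7 → 10.
Orbitals: 1 + 3 + 6 + 10 = 20. Including both spin states (ms = ±1/2) gives 2 × 20 = 40 states.

40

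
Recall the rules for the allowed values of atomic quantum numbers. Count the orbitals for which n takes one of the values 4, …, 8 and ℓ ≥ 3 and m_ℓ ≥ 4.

20

For each n in the range, tally the orbitals obeying ℓ ≥ 3 and m_ℓ ≥ 4:
n=5 → 1; n=6 → 3; n=7 → 6; n=8 → 10.
Total orbitals: 1 + 3 + 6 + 10 = 20.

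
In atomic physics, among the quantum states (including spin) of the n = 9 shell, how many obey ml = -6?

6

For n = 9, l ranges over 0 … 8.
The (l, ml) pairs meeting ml = -6 give: l=6 → 1; l=7 → 1; l=8 → 1.
Orbitals: 1 + 1 + 1 = 3. Each orbital carries two spin states, so 3 × 2 = 6 states.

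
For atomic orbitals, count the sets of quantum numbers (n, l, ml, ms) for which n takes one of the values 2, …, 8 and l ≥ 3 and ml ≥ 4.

40

Treat each shell separately and count matching orbitals:
n=5 → 1; n=6 → 3; n=7 → 6; n=8 → 10.
Orbitals: 1 + 3 + 6 + 10 = 20. Including both spin states (ms = ±1/2) gives 2 × 20 = 40 states.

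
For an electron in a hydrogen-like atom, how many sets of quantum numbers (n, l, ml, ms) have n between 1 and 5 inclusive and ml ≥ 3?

Work shell by shell — for each n, count the (l, ml) pairs that satisfy ml ≥ 3:
n=4 → 1; n=5 → 3.
Orbitals: 1 + 3 = 4. Including both spin states (ms = ±1/2) gives 2 × 4 = 8 states.

8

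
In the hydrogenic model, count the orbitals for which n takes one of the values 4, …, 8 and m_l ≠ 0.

Work shell by shell — for each n, count the (l, m_l) pairs that satisfy m_l ≠ 0:
n=4 → 12; n=5 → 20; n=6 → 30; n=7 → 42; n=8 → 56.
Total orbitals: 12 + 20 + 30 + 42 + 56 = 160.

160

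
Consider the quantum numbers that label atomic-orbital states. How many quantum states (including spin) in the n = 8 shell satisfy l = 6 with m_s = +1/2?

Orbitals with l = 6, by l: l=6 → 13.
Orbitals: 13. With m_s fixed to a single value there is one state per orbital, giving 13 states.

13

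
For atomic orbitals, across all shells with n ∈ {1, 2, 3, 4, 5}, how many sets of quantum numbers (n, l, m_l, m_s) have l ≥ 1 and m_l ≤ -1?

Per-shell orbital counts meeting the constraint:
n=2 → 1; n=3 → 3; n=4 → 6; n=5 → 10.
Orbitals: 1 + 3 + 6 + 10 = 20. Including both spin states (m_s = ±1/2) gives 2 × 20 = 40 states.

40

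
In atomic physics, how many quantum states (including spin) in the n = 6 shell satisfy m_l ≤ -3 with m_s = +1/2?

6

Per l-value: l=3 → 1; l=4 → 2; l=5 → 3.
Orbitals: 1 + 2 + 3 = 6. With m_s fixed to a single value there is one state per orbital, giving 6 states.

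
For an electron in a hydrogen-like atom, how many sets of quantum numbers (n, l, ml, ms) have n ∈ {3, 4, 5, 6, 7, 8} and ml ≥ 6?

Count contributing orbitals for each principal shell:
n=7 → 1; n=8 → 3.
Orbitals: 1 + 3 = 4. Including both spin states (ms = ±1/2) gives 2 × 4 = 8 states.

8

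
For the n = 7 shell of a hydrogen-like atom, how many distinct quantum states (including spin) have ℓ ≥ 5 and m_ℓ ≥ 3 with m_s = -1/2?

7

For n = 7, ℓ ranges over 0 … 6.
Orbitals with ℓ ≥ 5 and m_ℓ ≥ 3, by ℓ: ℓ=5 → 3; ℓ=6 → 4.
Orbitals: 3 + 4 = 7. With m_s fixed to a single value there is one state per orbital, giving 7 states.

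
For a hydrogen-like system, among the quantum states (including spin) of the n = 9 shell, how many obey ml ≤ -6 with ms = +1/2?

6

Go through l = 0, …, 8 (the values permitted for n = 9).
Orbitals with ml ≤ -6, by l: l=6 → 1; l=7 → 2; l=8 → 3.
Orbitals: 1 + 2 + 3 = 6. With ms fixed to a single value there is one state per orbital, giving 6 states.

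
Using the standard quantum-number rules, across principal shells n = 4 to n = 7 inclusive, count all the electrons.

252

Shell n has n² orbitals: 4²=16 + 5²=25 + 6²=36 + 7²=49 = 126 orbitals.
Two spin states per orbital: 2 × 126 = 252 electrons.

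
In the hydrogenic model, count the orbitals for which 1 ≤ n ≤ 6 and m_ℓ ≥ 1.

35

Per-shell orbital counts meeting the constraint:
n=2 → 1; n=3 → 3; n=4 → 6; n=5 → 10; n=6 → 15.
Total orbitals: 1 + 3 + 6 + 10 + 15 = 35.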